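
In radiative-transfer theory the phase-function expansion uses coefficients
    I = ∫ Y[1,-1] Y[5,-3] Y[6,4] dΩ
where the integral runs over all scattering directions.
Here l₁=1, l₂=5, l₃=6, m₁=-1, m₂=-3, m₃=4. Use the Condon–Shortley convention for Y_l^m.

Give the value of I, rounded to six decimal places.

m-sum 0 ✓  L=12 even ✓  4≤6≤6 ✓
Π(2lᵢ+1) = 3×11×13 = 429
triangle coeff Δ(1,5,6) = 1/858
Σ_t [0,0]: t=0:+1/14400 = 1/14400
(3j)²=6/143 [(1 5 6; 0 0 0)], sign=+1
Σ_t [0,0]: t=0:+1/161280 = 1/161280
(3j)²=15/286 [(1 5 6; -1 -3 4)], sign=+1
⇒ 4πI² = 135/143
I = (+1)√(135/143/(4π)) = 0.27409047

0.274090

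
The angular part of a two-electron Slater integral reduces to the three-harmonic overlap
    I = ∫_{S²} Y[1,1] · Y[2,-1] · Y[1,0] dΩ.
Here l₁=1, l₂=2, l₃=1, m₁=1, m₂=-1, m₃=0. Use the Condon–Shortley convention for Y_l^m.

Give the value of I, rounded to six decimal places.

Rules hold: Σm=0, L=4 even, 1≤1≤3.
N = 3·5·3 = 45
Δ = 2!·0!·2!/5! = 1/30
Racah Σ t=1..1: t=1:−1/1 = -1/1
⇒ 3j(1 2 1; 0 0 0)² = 2/15, sgn +1
Racah Σ t=0..0: t=0:+1/2 = 1/2
⇒ 3j(1 2 1; 1 -1 0)² = 1/10, sgn -1
4πI² = N·(3j₀)²·(3jₘ)² = 3/5
I = -1·√(0.6/4π) = -0.21850969

-0.218510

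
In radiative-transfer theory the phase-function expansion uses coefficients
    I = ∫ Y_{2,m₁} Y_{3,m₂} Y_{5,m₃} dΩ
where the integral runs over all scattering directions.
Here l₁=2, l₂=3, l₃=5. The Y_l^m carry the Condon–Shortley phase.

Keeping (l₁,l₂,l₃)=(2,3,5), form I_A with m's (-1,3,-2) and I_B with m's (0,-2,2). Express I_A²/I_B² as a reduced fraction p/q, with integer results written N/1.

1/9

Shared (l₁,l₂,l₃)=(2,3,5): N and (l;000)² cancel in I_A²/I_B².
A: Δ = 0!·4!·6!/11! = 1/2310; Racah Σ t=0..0: t=0:+1/4320 = 1/4320; ⇒ 3j(2 3 5; -1 3 -2)² = 1/330, sgn -1
B: Δ = 0!·4!·6!/11! = 1/2310; Racah Σ t=0..0: t=0:+1/480 = 1/480; ⇒ 3j(2 3 5; 0 -2 2)² = 3/110, sgn -1
I_A²/I_B² = (1/330)/(3/110) = 1/9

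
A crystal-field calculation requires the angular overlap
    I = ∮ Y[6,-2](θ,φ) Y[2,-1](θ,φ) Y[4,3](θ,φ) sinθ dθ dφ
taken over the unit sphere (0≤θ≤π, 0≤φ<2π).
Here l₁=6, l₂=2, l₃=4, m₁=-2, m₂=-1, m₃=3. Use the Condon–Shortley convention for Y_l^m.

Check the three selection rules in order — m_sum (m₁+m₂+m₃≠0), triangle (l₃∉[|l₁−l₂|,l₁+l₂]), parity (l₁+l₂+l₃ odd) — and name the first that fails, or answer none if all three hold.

azimuthal sum: -2 − 1 + 3 = 0  ✓
4 ≤ 4 ≤ 8 (triangle on l)  ✓
L = 6 + 2 + 4 = 12 (even)  ✓

none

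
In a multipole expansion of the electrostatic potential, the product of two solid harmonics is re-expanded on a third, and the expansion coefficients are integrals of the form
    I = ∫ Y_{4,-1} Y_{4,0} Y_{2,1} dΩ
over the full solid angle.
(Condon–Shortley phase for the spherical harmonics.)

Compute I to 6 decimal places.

m-sum 0 ✓  L=10 even ✓  0≤2≤8 ✓
Π(2lᵢ+1) = 9×9×5 = 405
triangle coeff Δ(4,4,2) = 1/13860
Σ_t [2,4]: t=2:+1/192 t=3:−1/36 t=4:+1/192 = -5/288
(3j)²=20/693 [(4 4 2; 0 0 0)], sign=-1
Σ_t [3,4]: t=3:−1/72 t=4:+1/96 = -1/288
(3j)²=1/462 [(4 4 2; -1 0 1)], sign=+1
⇒ 4πI² = 150/5929
I = (-1)√(150/5929/(4π)) = -0.04486937

-0.044869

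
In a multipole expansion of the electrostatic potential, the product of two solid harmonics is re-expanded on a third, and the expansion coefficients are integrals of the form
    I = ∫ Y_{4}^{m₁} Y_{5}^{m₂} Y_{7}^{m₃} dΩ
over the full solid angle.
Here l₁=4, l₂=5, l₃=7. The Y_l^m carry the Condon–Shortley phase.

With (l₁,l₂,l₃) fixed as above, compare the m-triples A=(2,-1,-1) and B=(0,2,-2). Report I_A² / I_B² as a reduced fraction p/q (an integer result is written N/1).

5887/960

Shared (l₁,l₂,l₃)=(4,5,7): N and (l;000)² cancel in I_A²/I_B².
A: Δ = 2!·6!·8!/17! = 1/6126120; Racah Σ t=0..2: t=0:+1/55296 t=1:−1/86400 t=2:+1/2073600 = 29/4147200; ⇒ 3j(4 5 7; 2 -1 -1)² = 841/145860, sgn +1
B: Δ = 2!·6!·8!/17! = 1/6126120; Racah Σ t=0..2: t=0:+1/483840 t=1:−1/51840 t=2:+1/69120 = -1/362880; ⇒ 3j(4 5 7; 0 2 -2)² = 16/17017, sgn +1
I_A²/I_B² = (841/145860)/(16/17017) = 5887/960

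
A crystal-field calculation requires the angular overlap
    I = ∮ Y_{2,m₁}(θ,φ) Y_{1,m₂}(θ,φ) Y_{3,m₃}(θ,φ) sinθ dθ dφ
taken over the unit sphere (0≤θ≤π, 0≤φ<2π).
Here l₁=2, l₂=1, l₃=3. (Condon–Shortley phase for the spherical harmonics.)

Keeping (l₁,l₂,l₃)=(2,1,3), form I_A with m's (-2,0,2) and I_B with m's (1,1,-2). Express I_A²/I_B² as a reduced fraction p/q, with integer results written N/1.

l's match ⇒ only the (l;m) 3-j factors differ between A and B.
A: triangle coeff Δ(2,1,3) = 1/105; Σ_t [0,0]: t=0:+1/24 = 1/24; (3j)²=1/21 [(2 1 3; -2 0 2)], sign=-1
B: triangle coeff Δ(2,1,3) = 1/105; Σ_t [0,0]: t=0:+1/12 = 1/12; (3j)²=2/21 [(2 1 3; 1 1 -2)], sign=-1
I_A²/I_B² = (1/21)/(2/21) = 1/2

1/2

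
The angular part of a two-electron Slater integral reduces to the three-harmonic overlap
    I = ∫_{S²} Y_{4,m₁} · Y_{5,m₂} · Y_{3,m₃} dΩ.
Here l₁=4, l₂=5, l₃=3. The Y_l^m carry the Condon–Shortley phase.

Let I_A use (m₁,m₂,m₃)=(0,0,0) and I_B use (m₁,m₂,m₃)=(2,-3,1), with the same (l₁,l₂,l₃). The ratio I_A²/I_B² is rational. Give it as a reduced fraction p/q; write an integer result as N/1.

l's match ⇒ only the (l;m) 3-j factors differ between A and B.
A: triangle coeff Δ(4,5,3) = 1/180180; Σ_t [2,4]: t=2:+1/576 t=3:−1/144 t=4:+1/576 = -1/288; (3j)²=20/1001 [(4 5 3; 0 0 0)], sign=+1
B: triangle coeff Δ(4,5,3) = 1/180180; Σ_t [0,2]: t=0:+1/5760 t=1:−1/720 t=2:+1/2304 = -1/1280; (3j)²=27/1430 [(4 5 3; 2 -3 1)], sign=-1
I_A²/I_B² = (20/1001)/(27/1430) = 200/189

200/189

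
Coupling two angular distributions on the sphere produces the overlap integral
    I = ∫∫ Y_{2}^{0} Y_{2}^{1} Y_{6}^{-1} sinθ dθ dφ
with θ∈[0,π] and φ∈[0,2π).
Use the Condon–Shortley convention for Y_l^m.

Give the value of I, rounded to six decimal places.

|2−2|≤6≤2+2 violated ⇒ I = 0

0.000000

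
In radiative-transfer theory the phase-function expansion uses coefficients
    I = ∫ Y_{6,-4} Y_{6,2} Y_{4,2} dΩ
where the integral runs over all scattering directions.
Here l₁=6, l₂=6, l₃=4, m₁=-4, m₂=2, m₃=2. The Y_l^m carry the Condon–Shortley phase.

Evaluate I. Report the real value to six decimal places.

0.060095

m-sum 0 ✓  L=16 even ✓  0≤4≤12 ✓
Π(2lᵢ+1) = 13×13×9 = 1521
triangle coeff Δ(6,6,4) = 1/15315300
Σ_t [2,6]: t=2:+1/829440 t=3:−1/25920 t=4:+1/9216 t=5:−1/25920 t=6:+1/829440 = 7/207360
(3j)²=28/2431 [(6 6 4; 0 0 0)], sign=+1
Σ_t [6,8]: t=6:+1/138240 t=7:−1/181440 t=8:+1/3870720 = 23/11612160
(3j)²=529/204204 [(6 6 4; -4 2 2)], sign=+1
⇒ 4πI² = 1587/34969
I = (+1)√(1587/34969/(4π)) = 0.06009550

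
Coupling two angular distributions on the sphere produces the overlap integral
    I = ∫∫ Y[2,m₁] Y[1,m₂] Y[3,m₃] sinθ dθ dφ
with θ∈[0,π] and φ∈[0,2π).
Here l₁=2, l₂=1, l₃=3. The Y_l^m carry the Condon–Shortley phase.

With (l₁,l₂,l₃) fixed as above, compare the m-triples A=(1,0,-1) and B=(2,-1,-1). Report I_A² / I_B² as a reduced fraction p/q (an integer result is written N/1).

8/1

l's match ⇒ only the (l;m) 3-j factors differ between A and B.
A: triangle coeff Δ(2,1,3) = 1/105; Σ_t [0,0]: t=0:+1/6 = 1/6; (3j)²=8/105 [(2 1 3; 1 0 -1)], sign=+1
B: triangle coeff Δ(2,1,3) = 1/105; Σ_t [0,0]: t=0:+1/48 = 1/48; (3j)²=1/105 [(2 1 3; 2 -1 -1)], sign=+1
I_A²/I_B² = (8/105)/(1/105) = 8/1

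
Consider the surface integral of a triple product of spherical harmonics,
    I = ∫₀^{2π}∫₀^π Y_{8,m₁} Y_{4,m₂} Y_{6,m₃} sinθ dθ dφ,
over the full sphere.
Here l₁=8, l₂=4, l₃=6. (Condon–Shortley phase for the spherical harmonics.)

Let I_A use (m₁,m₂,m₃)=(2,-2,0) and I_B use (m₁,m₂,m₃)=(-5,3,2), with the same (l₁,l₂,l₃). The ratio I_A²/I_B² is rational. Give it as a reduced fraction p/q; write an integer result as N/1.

192/143

Shared (l₁,l₂,l₃)=(8,4,6): N and (l;000)² cancel in I_A²/I_B².
A: Δ = 6!·10!·2!/19! = 1/23279256; Racah Σ t=0..2: t=0:+1/24883200 t=1:−1/1728000 t=2:+1/1658880 = 1/15552000; ⇒ 3j(8 4 6; 2 -2 0)² = 16/46189, sgn +1
B: Δ = 6!·10!·2!/19! = 1/23279256; Racah Σ t=5..6: t=5:−1/19353600 t=6:+1/21772800 = -1/174182400; ⇒ 3j(8 4 6; -5 3 2)² = 1/3876, sgn -1
I_A²/I_B² = (16/46189)/(1/3876) = 192/143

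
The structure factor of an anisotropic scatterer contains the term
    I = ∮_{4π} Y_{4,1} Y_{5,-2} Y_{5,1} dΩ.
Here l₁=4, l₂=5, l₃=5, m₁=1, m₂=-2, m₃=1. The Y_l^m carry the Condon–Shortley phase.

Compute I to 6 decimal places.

0.128377

m-sum 0 ✓  L=14 even ✓  1≤5≤9 ✓
Π(2lᵢ+1) = 9×11×11 = 1089
triangle coeff Δ(4,5,5) = 1/3153150
Σ_t [0,4]: t=0:+1/69120 t=1:−1/1728 t=2:+1/576 t=3:−1/1728 t=4:+1/69120 = 7/11520
(3j)²=2/143 [(4 5 5; 0 0 0)], sign=-1
Σ_t [0,3]: t=0:+1/5184 t=1:−1/1152 t=2:+1/2880 t=3:−1/103680 = -7/20736
(3j)²=35/2574 [(4 5 5; 1 -2 1)], sign=-1
⇒ 4πI² = 35/169
I = (+1)√(35/169/(4π)) = 0.12837656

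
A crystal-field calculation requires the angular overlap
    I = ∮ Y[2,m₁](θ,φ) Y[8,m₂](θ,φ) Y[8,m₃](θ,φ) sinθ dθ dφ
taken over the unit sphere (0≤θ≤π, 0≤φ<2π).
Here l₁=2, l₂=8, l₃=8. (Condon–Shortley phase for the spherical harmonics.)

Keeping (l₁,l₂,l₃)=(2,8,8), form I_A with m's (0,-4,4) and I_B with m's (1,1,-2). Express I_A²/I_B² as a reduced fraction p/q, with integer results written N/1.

l's match ⇒ only the (l;m) 3-j factors differ between A and B.
A: triangle coeff Δ(2,8,8) = 1/348840; Σ_t [0,2]: t=0:+1/348364800 t=1:−1/239500800 t=2:+1/3832012800 = -1/958003200; (3j)²=8/4845 [(2 8 8; 0 -4 4)], sign=-1
B: triangle coeff Δ(2,8,8) = 1/348840; Σ_t [0,1]: t=0:+1/87091200 t=1:−1/58060800 = -1/174182400; (3j)²=7/2584 [(2 8 8; 1 1 -2)], sign=-1
I_A²/I_B² = (8/4845)/(7/2584) = 64/105

64/105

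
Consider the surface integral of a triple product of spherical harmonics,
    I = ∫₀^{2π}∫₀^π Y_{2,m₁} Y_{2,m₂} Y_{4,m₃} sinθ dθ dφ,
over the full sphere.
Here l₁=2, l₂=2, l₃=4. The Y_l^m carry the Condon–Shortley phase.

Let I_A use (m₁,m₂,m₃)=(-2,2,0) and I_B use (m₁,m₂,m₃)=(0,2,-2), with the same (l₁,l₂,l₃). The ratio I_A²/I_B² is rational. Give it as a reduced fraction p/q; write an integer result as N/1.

Same 2,2,4: normalisation and zero-m 3j drop out of the ratio.
A: Δ: 0! 4! 4! / 9! → 1/630; sum: t=0:+1/576 = 1/576; 3j²(2 2 4; -2 2 0) = Δ·Π!·Σ² = 1/630  (sign +1)
B: Δ: 0! 4! 4! / 9! → 1/630; sum: t=0:+1/96 = 1/96; 3j²(2 2 4; 0 2 -2) = Δ·Π!·Σ² = 1/42  (sign +1)
I_A²/I_B² = (1/630)/(1/42) = 1/15

1/15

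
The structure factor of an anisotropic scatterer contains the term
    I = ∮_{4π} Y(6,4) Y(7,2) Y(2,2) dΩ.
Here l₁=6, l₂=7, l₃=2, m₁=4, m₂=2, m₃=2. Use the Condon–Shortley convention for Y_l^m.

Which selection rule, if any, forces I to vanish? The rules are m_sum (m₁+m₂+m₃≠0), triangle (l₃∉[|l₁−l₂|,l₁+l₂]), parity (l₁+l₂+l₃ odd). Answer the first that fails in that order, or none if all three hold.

m_sum

azimuthal sum: 4 + 2 + 2 = 8  ✗
1 ≤ 2 ≤ 13 (triangle on l)
L = 6 + 7 + 2 = 15 (odd)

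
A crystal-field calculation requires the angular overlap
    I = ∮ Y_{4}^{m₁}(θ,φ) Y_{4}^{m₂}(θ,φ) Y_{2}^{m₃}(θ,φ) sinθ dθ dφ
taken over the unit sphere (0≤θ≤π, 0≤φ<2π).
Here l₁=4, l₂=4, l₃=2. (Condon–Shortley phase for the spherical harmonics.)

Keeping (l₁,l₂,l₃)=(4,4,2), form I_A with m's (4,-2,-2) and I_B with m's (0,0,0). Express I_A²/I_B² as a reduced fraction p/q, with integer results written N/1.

21/50

Shared (l₁,l₂,l₃)=(4,4,2): N and (l;000)² cancel in I_A²/I_B².
A: Δ = 6!·2!·2!/11! = 1/13860; Racah Σ t=0..0: t=0:+1/2880 = 1/2880; ⇒ 3j(4 4 2; 4 -2 -2)² = 2/165, sgn +1
B: Δ = 6!·2!·2!/11! = 1/13860; Racah Σ t=2..4: t=2:+1/192 t=3:−1/36 t=4:+1/192 = -5/288; ⇒ 3j(4 4 2; 0 0 0)² = 20/693, sgn -1
I_A²/I_B² = (2/165)/(20/693) = 21/50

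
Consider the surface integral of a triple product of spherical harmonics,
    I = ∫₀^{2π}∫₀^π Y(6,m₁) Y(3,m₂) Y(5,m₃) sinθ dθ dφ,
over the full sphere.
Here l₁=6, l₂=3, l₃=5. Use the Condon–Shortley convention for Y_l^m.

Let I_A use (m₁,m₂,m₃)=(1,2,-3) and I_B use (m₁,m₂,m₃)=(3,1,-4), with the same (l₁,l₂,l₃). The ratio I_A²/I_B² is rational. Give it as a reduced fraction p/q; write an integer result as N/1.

8/9

Same 6,3,5: normalisation and zero-m 3j drop out of the ratio.
A: Δ: 4! 8! 2! / 15! → 1/675675; sum: t=3:−1/17280 t=4:+1/120960 = -1/20160; 3j²(6 3 5; 1 2 -3) = Δ·Π!·Σ² = 64/3003  (sign -1)
B: Δ: 4! 8! 2! / 15! → 1/675675; sum: t=2:+1/40320 t=3:−1/241920 = 1/48384; 3j²(6 3 5; 3 1 -4) = Δ·Π!·Σ² = 24/1001  (sign -1)
I_A²/I_B² = (64/3003)/(24/1001) = 8/9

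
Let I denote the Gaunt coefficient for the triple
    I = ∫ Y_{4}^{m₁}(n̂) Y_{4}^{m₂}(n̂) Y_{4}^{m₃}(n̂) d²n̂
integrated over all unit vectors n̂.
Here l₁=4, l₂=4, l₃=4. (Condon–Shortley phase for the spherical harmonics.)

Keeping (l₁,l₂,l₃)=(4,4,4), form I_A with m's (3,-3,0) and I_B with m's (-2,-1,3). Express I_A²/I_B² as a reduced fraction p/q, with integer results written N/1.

l's match ⇒ only the (l;m) 3-j factors differ between A and B.
A: triangle coeff Δ(4,4,4) = 1/450450; Σ_t [0,1]: t=0:+1/864 t=1:−1/3456 = 1/1152; (3j)²=7/286 [(4 4 4; 3 -3 0)], sign=+1
B: triangle coeff Δ(4,4,4) = 1/450450; Σ_t [2,3]: t=2:+1/576 t=3:−1/864 = 1/1728; (3j)²=5/1287 [(4 4 4; -2 -1 3)], sign=-1
I_A²/I_B² = (7/286)/(5/1287) = 63/10

63/10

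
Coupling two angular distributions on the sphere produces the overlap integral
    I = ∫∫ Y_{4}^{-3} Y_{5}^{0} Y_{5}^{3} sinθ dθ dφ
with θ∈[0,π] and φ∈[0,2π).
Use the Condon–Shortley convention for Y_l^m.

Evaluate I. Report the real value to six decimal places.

0.130198

m-sum 0 ✓  L=14 even ✓  1≤5≤9 ✓
Π(2lᵢ+1) = 9×11×11 = 1089
triangle coeff Δ(4,5,5) = 1/3153150
Σ_t [0,4]: t=0:+1/69120 t=1:−1/1728 t=2:+1/576 t=3:−1/1728 t=4:+1/69120 = 7/11520
(3j)²=2/143 [(4 5 5; 0 0 0)], sign=-1
Σ_t [3,4]: t=3:−1/6912 t=4:+1/17280 = -1/11520
(3j)²=2/143 [(4 5 5; -3 0 3)], sign=-1
⇒ 4πI² = 36/169
I = (+1)√(36/169/(4π)) = 0.13019760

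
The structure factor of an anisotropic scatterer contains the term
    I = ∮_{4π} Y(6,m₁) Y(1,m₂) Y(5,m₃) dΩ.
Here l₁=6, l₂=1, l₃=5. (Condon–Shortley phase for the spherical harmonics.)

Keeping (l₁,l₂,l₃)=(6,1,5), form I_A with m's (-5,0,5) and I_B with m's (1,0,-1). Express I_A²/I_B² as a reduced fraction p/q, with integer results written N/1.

Same 6,1,5: normalisation and zero-m 3j drop out of the ratio.
A: Δ: 2! 10! 0! / 13! → 1/858; sum: t=1:−1/3628800 = -1/3628800; 3j²(6 1 5; -5 0 5) = Δ·Π!·Σ² = 1/78  (sign -1)
B: Δ: 2! 10! 0! / 13! → 1/858; sum: t=1:−1/17280 = -1/17280; 3j²(6 1 5; 1 0 -1) = Δ·Π!·Σ² = 35/858  (sign -1)
I_A²/I_B² = (1/78)/(35/858) = 11/35

11/35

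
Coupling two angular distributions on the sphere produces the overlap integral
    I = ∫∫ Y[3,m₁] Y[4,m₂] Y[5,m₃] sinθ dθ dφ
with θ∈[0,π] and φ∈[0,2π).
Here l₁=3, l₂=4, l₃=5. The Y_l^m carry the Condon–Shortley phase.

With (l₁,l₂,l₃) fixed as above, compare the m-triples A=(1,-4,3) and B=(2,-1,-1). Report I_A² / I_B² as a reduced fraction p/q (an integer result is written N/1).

4704/3125

l's match ⇒ only the (l;m) 3-j factors differ between A and B.
A: triangle coeff Δ(3,4,5) = 1/180180; Σ_t [0,0]: t=0:+1/5760 = 1/5760; (3j)²=56/2145 [(3 4 5; 1 -4 3)], sign=+1
B: triangle coeff Δ(3,4,5) = 1/180180; Σ_t [0,1]: t=0:+1/432 t=1:−1/1152 = 5/3456; (3j)²=625/36036 [(3 4 5; 2 -1 -1)], sign=+1
I_A²/I_B² = (56/2145)/(625/36036) = 4704/3125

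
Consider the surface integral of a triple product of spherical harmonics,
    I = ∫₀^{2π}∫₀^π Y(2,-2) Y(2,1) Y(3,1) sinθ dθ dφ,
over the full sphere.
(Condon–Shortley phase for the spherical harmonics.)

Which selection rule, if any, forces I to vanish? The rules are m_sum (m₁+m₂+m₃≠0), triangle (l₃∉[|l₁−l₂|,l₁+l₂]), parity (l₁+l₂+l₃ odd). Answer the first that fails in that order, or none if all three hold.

azimuthal sum: -2 + 1 + 1 = 0  ✓
0 ≤ 3 ≤ 4 (triangle on l)  ✓
L = 2 + 2 + 3 = 7 (odd)  ✗

parity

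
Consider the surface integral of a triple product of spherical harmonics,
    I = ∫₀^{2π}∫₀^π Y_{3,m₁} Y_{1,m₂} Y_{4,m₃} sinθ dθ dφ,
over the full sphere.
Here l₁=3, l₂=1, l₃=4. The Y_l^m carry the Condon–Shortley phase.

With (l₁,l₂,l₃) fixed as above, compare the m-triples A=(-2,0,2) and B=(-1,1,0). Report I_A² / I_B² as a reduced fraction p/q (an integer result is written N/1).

2/1

Same 3,1,4: normalisation and zero-m 3j drop out of the ratio.
A: Δ: 0! 6! 2! / 9! → 1/252; sum: t=0:+1/120 = 1/120; 3j²(3 1 4; -2 0 2) = Δ·Π!·Σ² = 1/21  (sign +1)
B: Δ: 0! 6! 2! / 9! → 1/252; sum: t=0:+1/96 = 1/96; 3j²(3 1 4; -1 1 0) = Δ·Π!·Σ² = 1/42  (sign +1)
I_A²/I_B² = (1/21)/(1/42) = 2/1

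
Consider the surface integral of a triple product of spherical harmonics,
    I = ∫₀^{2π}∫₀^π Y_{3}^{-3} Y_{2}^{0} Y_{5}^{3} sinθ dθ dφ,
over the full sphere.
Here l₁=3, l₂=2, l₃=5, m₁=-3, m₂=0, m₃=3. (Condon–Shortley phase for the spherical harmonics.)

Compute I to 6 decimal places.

Checks pass: Σm=0; 10 even; l₃=5∈[1,5].
(2·3+1)(2·2+1)(2·5+1) = 385
Δ: 0! 6! 4! / 11! → 1/2310
sum: t=0:+1/144 = 1/144
3j²(3 2 5; 0 0 0) = Δ·Π!·Σ² = 10/231  (sign -1)
sum: t=0:+1/2880 = 1/2880
3j²(3 2 5; -3 0 3) = Δ·Π!·Σ² = 2/165  (sign +1)
combine: 4πI² = 385·10/231·2/165 = 20/99
take √, sign -1: I = -0.12679218

-0.126792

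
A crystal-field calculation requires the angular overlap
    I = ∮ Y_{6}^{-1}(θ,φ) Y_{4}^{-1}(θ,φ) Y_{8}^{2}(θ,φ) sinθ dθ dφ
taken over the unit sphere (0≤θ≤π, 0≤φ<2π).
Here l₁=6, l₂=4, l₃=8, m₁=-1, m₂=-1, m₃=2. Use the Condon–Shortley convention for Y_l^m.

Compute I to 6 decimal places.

0.132771

Checks pass: Σm=0; 18 even; l₃=8∈[2,10].
(2·6+1)(2·4+1)(2·8+1) = 1989
Δ: 2! 10! 6! / 19! → 1/23279256
sum: t=0:+1/1658880 t=1:−1/518400 t=2:+1/1658880 = -1/1382400
3j²(6 4 8; 0 0 0) = Δ·Π!·Σ² = 504/46189  (sign -1)
sum: t=0:+1/2177280 t=1:−1/829440 t=2:+1/3456000 = -199/435456000
3j²(6 4 8; -1 -1 2) = Δ·Π!·Σ² = 39601/3879876  (sign -1)
combine: 4πI² = 1989·504/46189·39601/3879876 = 2138454/9653501
take √, sign +1: I = 0.13277081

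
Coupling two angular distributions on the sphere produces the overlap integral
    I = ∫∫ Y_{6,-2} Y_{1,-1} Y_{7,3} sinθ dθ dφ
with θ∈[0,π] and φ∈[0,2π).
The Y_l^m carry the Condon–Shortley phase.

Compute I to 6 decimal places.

Rules hold: Σm=0, L=14 even, 5≤7≤7.
N = 13·3·15 = 585
Δ = 0!·12!·2!/15! = 1/1365
Racah Σ t=0..0: t=0:+1/518400 = 1/518400
⇒ 3j(6 1 7; 0 0 0)² = 7/195, sgn -1
Racah Σ t=0..0: t=0:+1/1935360 = 1/1935360
⇒ 3j(6 1 7; -2 -1 3)² = 3/91, sgn +1
4πI² = N·(3j₀)²·(3jₘ)² = 9/13
I = -1·√(0.692308/4π) = -0.23471705

-0.234717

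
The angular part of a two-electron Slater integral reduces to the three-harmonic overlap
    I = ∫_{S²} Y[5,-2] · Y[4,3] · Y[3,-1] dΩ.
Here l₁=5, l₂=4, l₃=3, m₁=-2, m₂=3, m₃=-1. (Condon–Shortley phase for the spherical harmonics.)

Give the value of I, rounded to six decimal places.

Rules hold: Σm=0, L=12 even, 1≤3≤9.
N = 11·9·7 = 693
Δ = 6!·4!·2!/13! = 1/180180
Racah Σ t=2..4: t=2:+1/576 t=3:−1/144 t=4:+1/576 = -1/288
⇒ 3j(5 4 3; 0 0 0)² = 20/1001, sgn +1
Racah Σ t=5..6: t=5:−1/960 t=6:+1/4320 = -7/8640
⇒ 3j(5 4 3; -2 3 -1)² = 343/12870, sgn -1
4πI² = N·(3j₀)²·(3jₘ)² = 686/1859
I = -1·√(0.369016/4π) = -0.17136315

-0.171363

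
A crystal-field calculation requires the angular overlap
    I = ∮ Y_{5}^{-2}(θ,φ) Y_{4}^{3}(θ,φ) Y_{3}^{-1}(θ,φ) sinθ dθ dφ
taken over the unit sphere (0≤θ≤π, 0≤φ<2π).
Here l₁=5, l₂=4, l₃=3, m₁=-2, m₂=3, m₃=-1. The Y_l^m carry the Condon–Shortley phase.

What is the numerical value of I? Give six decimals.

-0.171363

m-sum 0 ✓  L=12 even ✓  1≤3≤9 ✓
Π(2lᵢ+1) = 11×9×7 = 693
triangle coeff Δ(5,4,3) = 1/180180
Σ_t [2,4]: t=2:+1/576 t=3:−1/144 t=4:+1/576 = -1/288
(3j)²=20/1001 [(5 4 3; 0 0 0)], sign=+1
Σ_t [5,6]: t=5:−1/960 t=6:+1/4320 = -7/8640
(3j)²=343/12870 [(5 4 3; -2 3 -1)], sign=-1
⇒ 4πI² = 686/1859
I = (-1)√(686/1859/(4π)) = -0.17136315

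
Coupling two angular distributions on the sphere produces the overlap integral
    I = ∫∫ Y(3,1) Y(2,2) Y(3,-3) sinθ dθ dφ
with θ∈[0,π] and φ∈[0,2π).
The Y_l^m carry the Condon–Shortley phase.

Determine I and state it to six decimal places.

Checks pass: Σm=0; 8 even; l₃=3∈[1,5].
(2·3+1)(2·2+1)(2·3+1) = 245
Δ: 2! 4! 2! / 9! → 1/3780
sum: t=0:+1/24 t=1:−1/4 t=2:+1/24 = -1/6
3j²(3 2 3; 0 0 0) = Δ·Π!·Σ² = 4/105  (sign +1)
sum: t=2:+1/96 = 1/96
3j²(3 2 3; 1 2 -3) = Δ·Π!·Σ² = 1/42  (sign +1)
combine: 4πI² = 245·4/105·1/42 = 2/9
take √, sign +1: I = 0.13298076

0.132981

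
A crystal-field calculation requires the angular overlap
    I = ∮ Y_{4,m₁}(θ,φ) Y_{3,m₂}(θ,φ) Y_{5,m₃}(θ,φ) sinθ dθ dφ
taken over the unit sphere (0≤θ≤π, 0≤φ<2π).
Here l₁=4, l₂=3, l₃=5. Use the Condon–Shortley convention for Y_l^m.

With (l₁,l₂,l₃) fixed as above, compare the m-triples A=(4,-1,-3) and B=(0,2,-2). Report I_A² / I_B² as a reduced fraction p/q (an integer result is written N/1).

168/25

Same 4,3,5: normalisation and zero-m 3j drop out of the ratio.
A: Δ: 2! 6! 4! / 13! → 1/180180; sum: t=0:+1/5760 = 1/5760; 3j²(4 3 5; 4 -1 -3) = Δ·Π!·Σ² = 56/2145  (sign +1)
B: Δ: 2! 6! 4! / 13! → 1/180180; sum: t=1:−1/864 t=2:+1/576 = 1/1728; 3j²(4 3 5; 0 2 -2) = Δ·Π!·Σ² = 5/1287  (sign -1)
I_A²/I_B² = (56/2145)/(5/1287) = 168/25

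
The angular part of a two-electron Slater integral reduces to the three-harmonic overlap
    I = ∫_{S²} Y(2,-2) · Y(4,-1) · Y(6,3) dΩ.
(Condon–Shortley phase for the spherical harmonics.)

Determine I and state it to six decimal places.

-0.178526

Rules hold: Σm=0, L=12 even, 2≤6≤6.
N = 5·9·13 = 585
Δ = 0!·4!·8!/13! = 1/6435
Racah Σ t=0..0: t=0:+1/2304 = 1/2304
⇒ 3j(2 4 6; 0 0 0)² = 5/143, sgn +1
Racah Σ t=0..0: t=0:+1/17280 = 1/17280
⇒ 3j(2 4 6; -2 -1 3)² = 14/715, sgn -1
4πI² = N·(3j₀)²·(3jₘ)² = 630/1573
I = -1·√(0.400509/4π) = -0.17852580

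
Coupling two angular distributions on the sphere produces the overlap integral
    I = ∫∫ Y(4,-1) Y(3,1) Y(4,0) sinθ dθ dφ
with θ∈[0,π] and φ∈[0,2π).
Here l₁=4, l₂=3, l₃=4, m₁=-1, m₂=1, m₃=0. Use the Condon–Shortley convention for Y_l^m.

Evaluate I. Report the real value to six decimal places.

0.000000

Σlᵢ=11 odd — θ-integrand is odd under cosθ→−cosθ; I=0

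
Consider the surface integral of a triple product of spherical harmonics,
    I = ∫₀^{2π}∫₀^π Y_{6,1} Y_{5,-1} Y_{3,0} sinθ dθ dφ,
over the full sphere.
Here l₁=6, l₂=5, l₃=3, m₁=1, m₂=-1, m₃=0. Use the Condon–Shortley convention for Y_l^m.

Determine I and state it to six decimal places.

-0.123080

m-sum 0 ✓  L=14 even ✓  1≤3≤11 ✓
Π(2lᵢ+1) = 13×11×7 = 1001
triangle coeff Δ(6,5,3) = 1/675675
Σ_t [3,5]: t=3:−1/8640 t=4:+1/2304 t=5:−1/8640 = 7/34560
(3j)²=7/429 [(6 5 3; 0 0 0)], sign=-1
Σ_t [2,4]: t=2:+1/17280 t=3:−1/2880 t=4:+1/6912 = -1/6912
(3j)²=5/429 [(6 5 3; 1 -1 0)], sign=+1
⇒ 4πI² = 245/1287
I = (-1)√(245/1287/(4π)) = -0.12308038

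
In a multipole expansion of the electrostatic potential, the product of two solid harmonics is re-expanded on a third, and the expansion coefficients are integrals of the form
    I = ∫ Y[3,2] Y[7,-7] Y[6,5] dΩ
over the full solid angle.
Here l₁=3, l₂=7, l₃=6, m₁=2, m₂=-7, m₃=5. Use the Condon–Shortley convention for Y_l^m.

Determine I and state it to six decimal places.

-0.201189

m-sum 0 ✓  L=16 even ✓  4≤6≤10 ✓
Π(2lᵢ+1) = 7×15×13 = 1365
triangle coeff Δ(3,7,6) = 1/2042040
Σ_t [1,3]: t=1:−1/207360 t=2:+1/57600 t=3:−1/207360 = 1/129600
(3j)²=168/12155 [(3 7 6; 0 0 0)], sign=+1
Σ_t [0,0]: t=0:+1/87091200 = 1/87091200
(3j)²=11/408 [(3 7 6; 2 -7 5)], sign=-1
⇒ 4πI² = 147/289
I = (-1)√(147/289/(4π)) = -0.20118927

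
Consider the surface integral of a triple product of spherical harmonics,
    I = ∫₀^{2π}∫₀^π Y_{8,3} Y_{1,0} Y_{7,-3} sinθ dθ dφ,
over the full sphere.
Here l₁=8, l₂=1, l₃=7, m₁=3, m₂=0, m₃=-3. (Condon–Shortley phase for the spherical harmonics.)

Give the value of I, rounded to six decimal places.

-0.226917

Rules hold: Σm=0, L=16 even, 7≤7≤9.
N = 17·3·15 = 765
Δ = 2!·14!·0!/17! = 1/2040
Racah Σ t=1..1: t=1:−1/25401600 = -1/25401600
⇒ 3j(8 1 7; 0 0 0)² = 8/255, sgn +1
Racah Σ t=1..1: t=1:−1/87091200 = -1/87091200
⇒ 3j(8 1 7; 3 0 -3)² = 11/408, sgn -1
4πI² = N·(3j₀)²·(3jₘ)² = 11/17
I = -1·√(0.647059/4π) = -0.22691696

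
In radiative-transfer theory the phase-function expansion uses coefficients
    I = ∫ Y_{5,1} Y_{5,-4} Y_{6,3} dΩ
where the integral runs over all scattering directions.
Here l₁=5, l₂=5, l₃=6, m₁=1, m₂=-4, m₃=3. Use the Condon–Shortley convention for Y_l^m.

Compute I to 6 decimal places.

-0.020582

m-sum 0 ✓  L=16 even ✓  0≤6≤10 ✓
Π(2lᵢ+1) = 11×11×13 = 1573
triangle coeff Δ(5,5,6) = 1/28588560
Σ_t [0,4]: t=0:+1/345600 t=1:−1/13824 t=2:+1/5184 t=3:−1/13824 t=4:+1/345600 = 7/129600
(3j)²=80/7293 [(5 5 6; 0 0 0)], sign=+1
Σ_t [0,1]: t=0:+1/138240 t=1:−1/155520 = 1/1244160
(3j)²=3/9724 [(5 5 6; 1 -4 3)], sign=-1
⇒ 4πI² = 20/3757
I = (-1)√(20/3757/(4π)) = -0.02058209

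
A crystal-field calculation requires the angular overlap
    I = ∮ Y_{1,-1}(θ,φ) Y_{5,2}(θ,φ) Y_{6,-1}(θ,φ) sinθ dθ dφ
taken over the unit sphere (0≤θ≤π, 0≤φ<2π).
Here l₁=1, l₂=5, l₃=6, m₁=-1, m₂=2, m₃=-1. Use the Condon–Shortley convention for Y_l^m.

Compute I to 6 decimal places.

-0.129207

m-sum 0 ✓  L=12 even ✓  4≤6≤6 ✓
Π(2lᵢ+1) = 3×11×13 = 429
triangle coeff Δ(1,5,6) = 1/858
Σ_t [0,0]: t=0:+1/14400 = 1/14400
(3j)²=6/143 [(1 5 6; 0 0 0)], sign=+1
Σ_t [0,0]: t=0:+1/60480 = 1/60480
(3j)²=5/429 [(1 5 6; -1 2 -1)], sign=-1
⇒ 4πI² = 30/143
I = (-1)√(30/143/(4π)) = -0.12920749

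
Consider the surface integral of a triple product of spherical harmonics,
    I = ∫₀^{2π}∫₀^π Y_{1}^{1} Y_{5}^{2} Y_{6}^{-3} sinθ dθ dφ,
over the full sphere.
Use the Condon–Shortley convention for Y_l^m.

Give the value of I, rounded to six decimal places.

Rules hold: Σm=0, L=12 even, 4≤6≤6.
N = 3·11·13 = 429
Δ = 0!·2!·10!/13! = 1/858
Racah Σ t=0..0: t=0:+1/14400 = 1/14400
⇒ 3j(1 5 6; 0 0 0)² = 6/143, sgn +1
Racah Σ t=0..0: t=0:+1/60480 = 1/60480
⇒ 3j(1 5 6; 1 2 -3)² = 6/143, sgn -1
4πI² = N·(3j₀)²·(3jₘ)² = 108/143
I = -1·√(0.755245/4π) = -0.24515397

-0.245154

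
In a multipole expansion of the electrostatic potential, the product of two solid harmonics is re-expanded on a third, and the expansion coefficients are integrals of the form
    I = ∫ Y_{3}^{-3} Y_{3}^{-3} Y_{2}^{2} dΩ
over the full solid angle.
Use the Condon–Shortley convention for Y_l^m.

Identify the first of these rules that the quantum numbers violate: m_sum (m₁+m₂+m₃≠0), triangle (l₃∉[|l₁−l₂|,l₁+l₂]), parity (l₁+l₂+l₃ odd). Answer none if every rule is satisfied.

azimuthal sum: -3 − 3 + 2 = -4  ✗
0 ≤ 2 ≤ 6 (triangle on l)
L = 3 + 3 + 2 = 8 (even)

m_sum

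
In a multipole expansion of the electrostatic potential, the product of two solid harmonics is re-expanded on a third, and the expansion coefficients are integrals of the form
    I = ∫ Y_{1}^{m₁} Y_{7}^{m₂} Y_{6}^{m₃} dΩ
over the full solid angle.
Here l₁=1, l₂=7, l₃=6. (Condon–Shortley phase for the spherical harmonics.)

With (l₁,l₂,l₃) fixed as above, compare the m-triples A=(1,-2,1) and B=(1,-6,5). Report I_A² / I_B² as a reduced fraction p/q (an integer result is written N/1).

Same 1,7,6: normalisation and zero-m 3j drop out of the ratio.
A: Δ: 2! 0! 12! / 15! → 1/1365; sum: t=0:+1/1209600 = 1/1209600; 3j²(1 7 6; 1 -2 1) = Δ·Π!·Σ² = 12/455  (sign -1)
B: Δ: 2! 0! 12! / 15! → 1/1365; sum: t=0:+1/79833600 = 1/79833600; 3j²(1 7 6; 1 -6 5) = Δ·Π!·Σ² = 2/35  (sign -1)
I_A²/I_B² = (12/455)/(2/35) = 6/13

6/13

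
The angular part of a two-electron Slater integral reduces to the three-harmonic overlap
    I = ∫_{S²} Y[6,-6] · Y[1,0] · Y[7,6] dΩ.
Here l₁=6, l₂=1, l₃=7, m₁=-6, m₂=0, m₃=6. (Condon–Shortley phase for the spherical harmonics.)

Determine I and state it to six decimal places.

0.126157

Checks pass: Σm=0; 14 even; l₃=7∈[5,7].
(2·6+1)(2·1+1)(2·7+1) = 585
Δ: 0! 12! 2! / 15! → 1/1365
sum: t=0:+1/518400 = 1/518400
3j²(6 1 7; 0 0 0) = Δ·Π!·Σ² = 7/195  (sign -1)
sum: t=0:+1/479001600 = 1/479001600
3j²(6 1 7; -6 0 6) = Δ·Π!·Σ² = 1/105  (sign -1)
combine: 4πI² = 585·7/195·1/105 = 1/5
take √, sign +1: I = 0.12615663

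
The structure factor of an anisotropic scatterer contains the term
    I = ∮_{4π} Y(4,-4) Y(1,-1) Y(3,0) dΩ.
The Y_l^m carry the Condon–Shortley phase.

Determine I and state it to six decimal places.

Σmᵢ = -5 ≠ 0, so the φ-integral vanishes; I = 0

0.000000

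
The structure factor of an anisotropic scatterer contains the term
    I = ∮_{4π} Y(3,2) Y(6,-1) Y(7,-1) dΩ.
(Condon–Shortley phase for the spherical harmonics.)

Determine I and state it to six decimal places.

0.132863

m-sum 0 ✓  L=16 even ✓  3≤7≤9 ✓
Π(2lᵢ+1) = 7×13×15 = 1365
triangle coeff Δ(3,6,7) = 1/2042040
Σ_t [0,2]: t=0:+1/207360 t=1:−1/57600 t=2:+1/207360 = -1/129600
(3j)²=168/12155 [(3 6 7; 0 0 0)], sign=+1
Σ_t [0,1]: t=0:+1/172800 t=1:−1/414720 = 7/2073600
(3j)²=343/29172 [(3 6 7; 2 -1 -1)], sign=+1
⇒ 4πI² = 100842/454597
I = (+1)√(100842/454597/(4π)) = 0.13286253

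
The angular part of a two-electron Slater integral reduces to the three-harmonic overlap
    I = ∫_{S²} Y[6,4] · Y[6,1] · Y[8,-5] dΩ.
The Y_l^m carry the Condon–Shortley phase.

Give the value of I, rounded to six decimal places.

0.126849

Checks pass: Σm=0; 20 even; l₃=8∈[0,12].
(2·6+1)(2·6+1)(2·8+1) = 2873
Δ: 4! 8! 8! / 21! → 1/1309458150
sum: t=0:+1/49766400 t=1:−1/3110400 t=2:+1/1327104 t=3:−1/3110400 t=4:+1/49766400 = 1/6635520
3j²(6 6 8; 0 0 0) = Δ·Π!·Σ² = 350/46189  (sign +1)
sum: t=0:+1/174182400 t=1:−1/43545600 t=2:+1/116121600 = -1/116121600
3j²(6 6 8; 4 1 -5) = Δ·Π!·Σ² = 3/323  (sign +1)
combine: 4πI² = 2873·350/46189·3/323 = 13650/67507
take √, sign +1: I = 0.12684898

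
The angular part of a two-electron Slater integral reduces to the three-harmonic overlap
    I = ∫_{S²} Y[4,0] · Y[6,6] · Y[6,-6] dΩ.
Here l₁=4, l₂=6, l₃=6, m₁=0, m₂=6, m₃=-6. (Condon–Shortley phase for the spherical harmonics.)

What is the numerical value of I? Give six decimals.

Rules hold: Σm=0, L=16 even, 2≤6≤10.
N = 9·13·13 = 1521
Δ = 4!·4!·8!/17! = 1/15315300
Racah Σ t=0..4: t=0:+1/829440 t=1:−1/25920 t=2:+1/9216 t=3:−1/25920 t=4:+1/829440 = 7/207360
⇒ 3j(4 6 6; 0 0 0)² = 28/2431, sgn +1
Racah Σ t=4..4: t=4:+1/23224320 = 1/23224320
⇒ 3j(4 6 6; 0 6 -6)² = 99/6188, sgn +1
4πI² = N·(3j₀)²·(3jₘ)² = 81/289
I = +1·√(0.280277/4π) = 0.14934430

0.149344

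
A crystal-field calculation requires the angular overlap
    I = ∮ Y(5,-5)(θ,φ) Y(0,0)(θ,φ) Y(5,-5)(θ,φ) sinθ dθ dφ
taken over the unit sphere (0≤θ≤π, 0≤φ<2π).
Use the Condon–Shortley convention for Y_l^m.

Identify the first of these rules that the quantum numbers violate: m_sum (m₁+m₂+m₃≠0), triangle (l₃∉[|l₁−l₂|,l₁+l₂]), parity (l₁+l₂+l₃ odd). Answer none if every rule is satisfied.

azimuthal sum: -5 + 0 − 5 = -10  ✗
5 ≤ 5 ≤ 5 (triangle on l)
L = 5 + 0 + 5 = 10 (even)

m_sum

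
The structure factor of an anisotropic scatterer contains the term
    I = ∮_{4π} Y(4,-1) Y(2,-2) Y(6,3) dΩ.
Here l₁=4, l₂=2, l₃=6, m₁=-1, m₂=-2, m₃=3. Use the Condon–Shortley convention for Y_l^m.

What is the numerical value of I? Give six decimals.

-0.178526

Checks pass: Σm=0; 12 even; l₃=6∈[2,6].
(2·4+1)(2·2+1)(2·6+1) = 585
Δ: 0! 8! 4! / 13! → 1/6435
sum: t=0:+1/2304 = 1/2304
3j²(4 2 6; 0 0 0) = Δ·Π!·Σ² = 5/143  (sign +1)
sum: t=0:+1/17280 = 1/17280
3j²(4 2 6; -1 -2 3) = Δ·Π!·Σ² = 14/715  (sign -1)
combine: 4πI² = 585·5/143·14/715 = 630/1573
take √, sign -1: I = -0.17852580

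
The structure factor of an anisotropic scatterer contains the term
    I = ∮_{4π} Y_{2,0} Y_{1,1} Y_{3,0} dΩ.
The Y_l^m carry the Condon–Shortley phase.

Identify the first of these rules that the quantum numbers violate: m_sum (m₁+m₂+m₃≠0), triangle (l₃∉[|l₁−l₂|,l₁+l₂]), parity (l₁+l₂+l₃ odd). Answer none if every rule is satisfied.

m_sum

Σmᵢ = 1  ✗
l₃∈[|l₁−l₂|,l₁+l₂]=[1,3], have l₃=3
Σlᵢ = 6 ⇒ even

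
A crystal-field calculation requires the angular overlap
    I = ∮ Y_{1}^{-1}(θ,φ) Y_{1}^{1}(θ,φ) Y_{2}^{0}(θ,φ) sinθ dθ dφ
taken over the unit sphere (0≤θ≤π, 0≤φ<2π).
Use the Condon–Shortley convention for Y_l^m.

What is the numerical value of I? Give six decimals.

Rules hold: Σm=0, L=4 even, 0≤2≤2.
N = 3·3·5 = 45
Δ = 0!·2!·2!/5! = 1/30
Racah Σ t=0..0: t=0:+1/1 = 1/1
⇒ 3j(1 1 2; 0 0 0)² = 2/15, sgn +1
Racah Σ t=0..0: t=0:+1/4 = 1/4
⇒ 3j(1 1 2; -1 1 0)² = 1/30, sgn +1
4πI² = N·(3j₀)²·(3jₘ)² = 1/5
I = +1·√(0.2/4π) = 0.12615663

0.126157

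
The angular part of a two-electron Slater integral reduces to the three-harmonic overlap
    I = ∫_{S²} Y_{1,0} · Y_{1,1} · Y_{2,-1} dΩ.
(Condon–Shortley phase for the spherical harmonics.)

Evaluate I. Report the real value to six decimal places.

m-sum 0 ✓  L=4 even ✓  0≤2≤2 ✓
Π(2lᵢ+1) = 3×3×5 = 45
triangle coeff Δ(1,1,2) = 1/30
Σ_t [0,0]: t=0:+1/1 = 1/1
(3j)²=2/15 [(1 1 2; 0 0 0)], sign=+1
Σ_t [0,0]: t=0:+1/2 = 1/2
(3j)²=1/10 [(1 1 2; 0 1 -1)], sign=-1
⇒ 4πI² = 3/5
I = (-1)√(3/5/(4π)) = -0.21850969

-0.218510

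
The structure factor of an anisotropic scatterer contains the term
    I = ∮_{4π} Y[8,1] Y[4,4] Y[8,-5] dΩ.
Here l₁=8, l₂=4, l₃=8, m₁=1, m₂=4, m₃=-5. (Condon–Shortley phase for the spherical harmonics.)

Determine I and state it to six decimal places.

-0.129565

Rules hold: Σm=0, L=20 even, 4≤8≤12.
N = 17·9·17 = 2601
Δ = 4!·12!·4!/21! = 1/185175900
Racah Σ t=0..4: t=0:+1/557383680 t=1:−1/21772800 t=2:+1/8294400 t=3:−1/21772800 t=4:+1/557383680 = 1/30965760
⇒ 3j(8 4 8; 0 0 0)² = 36/4199, sgn +1
Racah Σ t=4..4: t=4:+1/1254113280 = 1/1254113280
⇒ 3j(8 4 8; 1 4 -5)² = 55/5814, sgn -1
4πI² = N·(3j₀)²·(3jₘ)² = 990/4693
I = -1·√(0.210952/4π) = -0.12956491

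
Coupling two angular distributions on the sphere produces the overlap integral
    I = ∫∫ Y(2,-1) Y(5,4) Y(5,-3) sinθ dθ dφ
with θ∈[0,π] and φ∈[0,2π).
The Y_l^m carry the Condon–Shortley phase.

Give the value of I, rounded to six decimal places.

0.196098

m-sum 0 ✓  L=12 even ✓  3≤5≤7 ✓
Π(2lᵢ+1) = 5×11×11 = 605
triangle coeff Δ(2,5,5) = 1/38610
Σ_t [0,2]: t=0:+1/2880 t=1:−1/576 t=2:+1/2880 = -1/960
(3j)²=10/429 [(2 5 5; 0 0 0)], sign=+1
Σ_t [1,2]: t=1:−1/80640 t=2:+1/10080 = 1/11520
(3j)²=49/1430 [(2 5 5; -1 4 -3)], sign=+1
⇒ 4πI² = 245/507
I = (+1)√(245/507/(4π)) = 0.19609844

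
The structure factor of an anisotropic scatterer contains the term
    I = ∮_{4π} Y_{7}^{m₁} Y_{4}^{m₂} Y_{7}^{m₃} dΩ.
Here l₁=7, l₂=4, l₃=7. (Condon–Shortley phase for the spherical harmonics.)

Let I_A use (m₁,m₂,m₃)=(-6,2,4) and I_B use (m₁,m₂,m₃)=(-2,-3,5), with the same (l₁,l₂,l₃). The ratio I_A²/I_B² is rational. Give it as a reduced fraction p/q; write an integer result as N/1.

l's match ⇒ only the (l;m) 3-j factors differ between A and B.
A: triangle coeff Δ(7,4,7) = 1/58198140; Σ_t [3,4]: t=3:−1/130636800 t=4:+1/34836480 = 11/522547200; (3j)²=1331/81396 [(7 4 7; -6 2 4)], sign=-1
B: triangle coeff Δ(7,4,7) = 1/58198140; Σ_t [0,1]: t=0:+1/52254720 t=1:−1/11612160 = -1/14929920; (3j)²=1225/75582 [(7 4 7; -2 -3 5)], sign=-1
I_A²/I_B² = (1331/81396)/(1225/75582) = 17303/17150

17303/17150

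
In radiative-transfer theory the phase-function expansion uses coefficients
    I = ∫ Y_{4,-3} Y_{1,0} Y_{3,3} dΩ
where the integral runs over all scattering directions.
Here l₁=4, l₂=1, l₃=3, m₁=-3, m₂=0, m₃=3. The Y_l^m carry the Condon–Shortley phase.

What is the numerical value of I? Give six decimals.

-0.162868

Checks pass: Σm=0; 8 even; l₃=3∈[3,5].
(2·4+1)(2·1+1)(2·3+1) = 189
Δ: 2! 6! 0! / 9! → 1/252
sum: t=1:−1/36 = -1/36
3j²(4 1 3; 0 0 0) = Δ·Π!·Σ² = 4/63  (sign +1)
sum: t=1:−1/720 = -1/720
3j²(4 1 3; -3 0 3) = Δ·Π!·Σ² = 1/36  (sign -1)
combine: 4πI² = 189·4/63·1/36 = 1/3
take √, sign -1: I = -0.16286750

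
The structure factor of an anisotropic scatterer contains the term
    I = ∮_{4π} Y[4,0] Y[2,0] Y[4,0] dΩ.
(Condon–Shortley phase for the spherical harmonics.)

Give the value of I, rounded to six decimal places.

0.163840

m-sum 0 ✓  L=10 even ✓  2≤4≤6 ✓
Π(2lᵢ+1) = 9×5×9 = 405
triangle coeff Δ(4,2,4) = 1/13860
Σ_t [0,2]: t=0:+1/192 t=1:−1/36 t=2:+1/192 = -5/288
(3j)²=20/693 [(4 2 4; 0 0 0)], sign=-1
(m-triple is (0,0,0) — same symbol as above.)
⇒ 4πI² = 2000/5929
I = (+1)√(2000/5929/(4π)) = 0.16383977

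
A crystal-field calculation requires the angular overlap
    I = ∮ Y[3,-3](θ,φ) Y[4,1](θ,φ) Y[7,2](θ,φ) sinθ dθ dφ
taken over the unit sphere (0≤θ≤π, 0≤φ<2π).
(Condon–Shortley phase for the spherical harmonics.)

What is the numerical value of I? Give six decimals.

Rules hold: Σm=0, L=14 even, 1≤7≤7.
N = 7·9·15 = 945
Δ = 0!·6!·8!/15! = 1/45045
Racah Σ t=0..0: t=0:+1/20736 = 1/20736
⇒ 3j(3 4 7; 0 0 0)² = 35/1287, sgn -1
Racah Σ t=0..0: t=0:+1/518400 = 1/518400
⇒ 3j(3 4 7; -3 1 2)² = 4/2145, sgn -1
4πI² = N·(3j₀)²·(3jₘ)² = 980/20449
I = +1·√(0.0479241/4π) = 0.06175499

0.061755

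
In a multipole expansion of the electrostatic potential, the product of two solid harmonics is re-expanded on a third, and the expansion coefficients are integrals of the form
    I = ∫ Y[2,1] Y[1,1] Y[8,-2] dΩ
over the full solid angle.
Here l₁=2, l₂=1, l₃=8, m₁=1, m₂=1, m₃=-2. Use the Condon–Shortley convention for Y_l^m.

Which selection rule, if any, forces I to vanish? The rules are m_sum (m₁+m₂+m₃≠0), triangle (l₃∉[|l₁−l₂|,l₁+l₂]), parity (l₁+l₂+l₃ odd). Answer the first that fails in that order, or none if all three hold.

triangle

m₁+m₂+m₃ = 1 + 1 − 2 = 0  ✓
triangle: |2−1|=1 ≤ l₃=8 ≤ 2+1=3  ✗
parity: l₁+l₂+l₃ = 11 is odd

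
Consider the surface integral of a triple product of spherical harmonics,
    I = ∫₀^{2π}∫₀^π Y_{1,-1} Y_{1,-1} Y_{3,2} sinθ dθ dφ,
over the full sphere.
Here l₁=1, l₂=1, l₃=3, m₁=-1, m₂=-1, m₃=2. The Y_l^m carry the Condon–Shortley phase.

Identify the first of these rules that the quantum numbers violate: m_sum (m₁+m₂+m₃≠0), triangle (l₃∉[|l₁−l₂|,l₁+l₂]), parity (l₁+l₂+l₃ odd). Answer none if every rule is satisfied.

m₁+m₂+m₃ = -1 − 1 + 2 = 0  ✓
triangle: |1−1|=0 ≤ l₃=3 ≤ 1+1=2  ✗
parity: l₁+l₂+l₃ = 5 is odd

triangle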